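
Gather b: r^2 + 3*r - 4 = r^2 + 3*r - 4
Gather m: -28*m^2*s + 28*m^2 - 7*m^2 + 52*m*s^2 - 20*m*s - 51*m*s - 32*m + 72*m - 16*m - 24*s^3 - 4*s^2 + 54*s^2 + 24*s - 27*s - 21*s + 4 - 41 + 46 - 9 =m^2*(21 - 28*s) + m*(52*s^2 - 71*s + 24) - 24*s^3 + 50*s^2 - 24*s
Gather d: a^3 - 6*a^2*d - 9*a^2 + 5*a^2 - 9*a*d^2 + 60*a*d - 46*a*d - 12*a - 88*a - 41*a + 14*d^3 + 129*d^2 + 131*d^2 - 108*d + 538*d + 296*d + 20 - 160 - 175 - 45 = a^3 - 4*a^2 - 141*a + 14*d^3 + d^2*(260 - 9*a) + d*(-6*a^2 + 14*a + 726) - 360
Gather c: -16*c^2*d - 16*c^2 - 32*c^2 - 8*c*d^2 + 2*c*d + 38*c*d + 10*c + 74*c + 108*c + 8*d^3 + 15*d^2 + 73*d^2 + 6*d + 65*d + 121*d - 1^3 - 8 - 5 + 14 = c^2*(-16*d - 48) + c*(-8*d^2 + 40*d + 192) + 8*d^3 + 88*d^2 + 192*d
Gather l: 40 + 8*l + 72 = 8*l + 112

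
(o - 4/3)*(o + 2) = o^2 + 2*o/3 - 8/3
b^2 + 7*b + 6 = (b + 1)*(b + 6)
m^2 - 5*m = m*(m - 5)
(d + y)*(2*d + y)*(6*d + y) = 12*d^3 + 20*d^2*y + 9*d*y^2 + y^3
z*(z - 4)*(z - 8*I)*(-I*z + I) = -I*z^4 - 8*z^3 + 5*I*z^3 + 40*z^2 - 4*I*z^2 - 32*z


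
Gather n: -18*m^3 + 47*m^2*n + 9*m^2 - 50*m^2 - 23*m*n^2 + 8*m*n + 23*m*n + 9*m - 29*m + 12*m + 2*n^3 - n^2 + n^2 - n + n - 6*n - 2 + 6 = -18*m^3 - 41*m^2 - 23*m*n^2 - 8*m + 2*n^3 + n*(47*m^2 + 31*m - 6) + 4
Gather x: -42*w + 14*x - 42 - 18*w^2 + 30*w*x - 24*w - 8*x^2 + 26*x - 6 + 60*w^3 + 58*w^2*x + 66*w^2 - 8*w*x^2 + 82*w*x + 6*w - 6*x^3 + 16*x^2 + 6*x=60*w^3 + 48*w^2 - 60*w - 6*x^3 + x^2*(8 - 8*w) + x*(58*w^2 + 112*w + 46) - 48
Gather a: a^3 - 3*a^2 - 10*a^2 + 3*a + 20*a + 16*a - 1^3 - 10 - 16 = a^3 - 13*a^2 + 39*a - 27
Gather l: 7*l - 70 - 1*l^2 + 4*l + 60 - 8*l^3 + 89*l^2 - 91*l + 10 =-8*l^3 + 88*l^2 - 80*l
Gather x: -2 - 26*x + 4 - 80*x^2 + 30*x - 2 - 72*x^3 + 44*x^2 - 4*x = -72*x^3 - 36*x^2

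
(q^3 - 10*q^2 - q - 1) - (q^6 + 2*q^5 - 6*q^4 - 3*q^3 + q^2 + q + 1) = -q^6 - 2*q^5 + 6*q^4 + 4*q^3 - 11*q^2 - 2*q - 2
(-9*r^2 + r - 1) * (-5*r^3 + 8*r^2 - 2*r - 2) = 45*r^5 - 77*r^4 + 31*r^3 + 8*r^2 + 2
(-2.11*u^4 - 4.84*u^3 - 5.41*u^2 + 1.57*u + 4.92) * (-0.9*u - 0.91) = 1.899*u^5 + 6.2761*u^4 + 9.2734*u^3 + 3.5101*u^2 - 5.8567*u - 4.4772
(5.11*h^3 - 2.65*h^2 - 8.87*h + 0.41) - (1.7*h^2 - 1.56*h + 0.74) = 5.11*h^3 - 4.35*h^2 - 7.31*h - 0.33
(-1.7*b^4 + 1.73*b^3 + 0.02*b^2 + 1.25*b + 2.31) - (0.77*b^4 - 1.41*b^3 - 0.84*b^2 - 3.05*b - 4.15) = -2.47*b^4 + 3.14*b^3 + 0.86*b^2 + 4.3*b + 6.46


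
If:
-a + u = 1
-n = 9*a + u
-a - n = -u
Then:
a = -1/5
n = 1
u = 4/5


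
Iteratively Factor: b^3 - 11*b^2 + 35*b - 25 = (b - 5)*(b^2 - 6*b + 5) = (b - 5)^2*(b - 1)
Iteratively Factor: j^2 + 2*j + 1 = (j + 1)*(j + 1)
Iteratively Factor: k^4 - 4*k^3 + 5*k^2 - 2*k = (k)*(k^3 - 4*k^2 + 5*k - 2) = k*(k - 1)*(k^2 - 3*k + 2) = k*(k - 1)^2*(k - 2)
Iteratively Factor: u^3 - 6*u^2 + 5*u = (u - 1)*(u^2 - 5*u) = (u - 5)*(u - 1)*(u)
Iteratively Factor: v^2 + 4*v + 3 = (v + 1)*(v + 3)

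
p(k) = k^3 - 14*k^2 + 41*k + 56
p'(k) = 3*k^2 - 28*k + 41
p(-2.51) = -150.92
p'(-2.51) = 130.18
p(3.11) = 78.18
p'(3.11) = -17.06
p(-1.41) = -32.45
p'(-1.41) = 86.44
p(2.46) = 87.02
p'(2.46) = -9.73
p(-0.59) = 26.73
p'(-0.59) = 58.56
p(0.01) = 56.41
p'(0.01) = 40.72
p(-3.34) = -274.38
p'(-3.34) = 167.99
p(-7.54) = -1477.72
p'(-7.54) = 422.67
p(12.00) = 260.00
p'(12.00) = 137.00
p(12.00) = 260.00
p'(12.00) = 137.00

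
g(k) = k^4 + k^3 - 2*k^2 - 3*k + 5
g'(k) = 4*k^3 + 3*k^2 - 4*k - 3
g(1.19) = 2.29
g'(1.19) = 3.23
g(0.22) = 4.26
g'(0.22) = -3.69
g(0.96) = 2.01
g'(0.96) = -0.54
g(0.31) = 3.92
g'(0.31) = -3.83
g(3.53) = 168.75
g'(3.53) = 196.21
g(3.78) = 223.25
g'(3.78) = 240.79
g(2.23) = 24.18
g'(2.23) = 47.36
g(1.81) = 9.68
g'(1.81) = 23.31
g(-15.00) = 46850.00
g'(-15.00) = -12768.00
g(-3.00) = 50.00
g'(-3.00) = -72.00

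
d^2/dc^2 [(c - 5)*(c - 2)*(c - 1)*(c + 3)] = 12*c^2 - 30*c - 14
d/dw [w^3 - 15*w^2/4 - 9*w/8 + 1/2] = 3*w^2 - 15*w/2 - 9/8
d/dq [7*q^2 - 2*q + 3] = 14*q - 2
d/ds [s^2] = 2*s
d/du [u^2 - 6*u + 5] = 2*u - 6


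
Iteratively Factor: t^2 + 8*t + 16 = (t + 4)*(t + 4)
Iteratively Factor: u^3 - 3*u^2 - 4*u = (u)*(u^2 - 3*u - 4) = u*(u - 4)*(u + 1)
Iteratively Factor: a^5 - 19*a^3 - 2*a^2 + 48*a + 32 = (a + 1)*(a^4 - a^3 - 18*a^2 + 16*a + 32) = (a - 4)*(a + 1)*(a^3 + 3*a^2 - 6*a - 8) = (a - 4)*(a - 2)*(a + 1)*(a^2 + 5*a + 4) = (a - 4)*(a - 2)*(a + 1)*(a + 4)*(a + 1)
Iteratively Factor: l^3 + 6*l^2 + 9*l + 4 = (l + 1)*(l^2 + 5*l + 4) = (l + 1)*(l + 4)*(l + 1)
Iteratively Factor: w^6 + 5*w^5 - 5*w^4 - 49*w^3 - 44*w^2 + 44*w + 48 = (w - 3)*(w^5 + 8*w^4 + 19*w^3 + 8*w^2 - 20*w - 16) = (w - 3)*(w + 2)*(w^4 + 6*w^3 + 7*w^2 - 6*w - 8) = (w - 3)*(w + 2)*(w + 4)*(w^3 + 2*w^2 - w - 2) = (w - 3)*(w + 1)*(w + 2)*(w + 4)*(w^2 + w - 2) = (w - 3)*(w + 1)*(w + 2)^2*(w + 4)*(w - 1)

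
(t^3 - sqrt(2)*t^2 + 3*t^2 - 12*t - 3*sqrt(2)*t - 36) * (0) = 0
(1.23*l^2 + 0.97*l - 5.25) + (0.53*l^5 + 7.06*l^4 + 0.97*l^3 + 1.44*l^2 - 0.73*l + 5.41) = 0.53*l^5 + 7.06*l^4 + 0.97*l^3 + 2.67*l^2 + 0.24*l + 0.16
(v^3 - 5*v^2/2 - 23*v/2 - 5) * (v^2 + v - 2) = v^5 - 3*v^4/2 - 16*v^3 - 23*v^2/2 + 18*v + 10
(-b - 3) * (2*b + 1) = -2*b^2 - 7*b - 3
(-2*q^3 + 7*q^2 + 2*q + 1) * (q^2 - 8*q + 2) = -2*q^5 + 23*q^4 - 58*q^3 - q^2 - 4*q + 2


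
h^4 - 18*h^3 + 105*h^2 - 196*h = h*(h - 7)^2*(h - 4)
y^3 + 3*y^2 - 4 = (y - 1)*(y + 2)^2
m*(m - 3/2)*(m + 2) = m^3 + m^2/2 - 3*m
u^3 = u^3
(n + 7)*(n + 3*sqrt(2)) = n^2 + 3*sqrt(2)*n + 7*n + 21*sqrt(2)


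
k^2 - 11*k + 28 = (k - 7)*(k - 4)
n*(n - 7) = n^2 - 7*n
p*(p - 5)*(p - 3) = p^3 - 8*p^2 + 15*p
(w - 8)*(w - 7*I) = w^2 - 8*w - 7*I*w + 56*I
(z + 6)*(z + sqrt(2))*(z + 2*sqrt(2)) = z^3 + 3*sqrt(2)*z^2 + 6*z^2 + 4*z + 18*sqrt(2)*z + 24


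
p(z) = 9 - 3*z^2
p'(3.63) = -21.78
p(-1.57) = 1.61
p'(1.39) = -8.34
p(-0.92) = 6.46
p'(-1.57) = 9.42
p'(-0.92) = 5.52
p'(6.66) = -39.96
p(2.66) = -12.23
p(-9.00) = -234.00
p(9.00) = -234.00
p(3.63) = -30.53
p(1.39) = 3.20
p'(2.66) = -15.96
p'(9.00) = -54.00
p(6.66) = -124.07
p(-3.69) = -31.85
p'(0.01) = -0.06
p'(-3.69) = 22.14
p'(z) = -6*z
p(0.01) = 9.00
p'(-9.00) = 54.00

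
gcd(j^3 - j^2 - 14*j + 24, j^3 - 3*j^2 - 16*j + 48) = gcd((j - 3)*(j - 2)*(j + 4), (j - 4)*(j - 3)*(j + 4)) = j^2 + j - 12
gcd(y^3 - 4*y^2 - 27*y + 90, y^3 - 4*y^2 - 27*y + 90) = y^3 - 4*y^2 - 27*y + 90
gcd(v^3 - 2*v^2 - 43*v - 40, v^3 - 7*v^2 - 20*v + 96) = v - 8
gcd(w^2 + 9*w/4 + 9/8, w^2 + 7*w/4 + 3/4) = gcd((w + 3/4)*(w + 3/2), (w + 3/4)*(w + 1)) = w + 3/4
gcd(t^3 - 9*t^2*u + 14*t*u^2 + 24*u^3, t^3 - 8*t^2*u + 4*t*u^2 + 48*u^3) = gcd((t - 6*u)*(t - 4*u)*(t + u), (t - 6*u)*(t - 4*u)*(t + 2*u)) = t^2 - 10*t*u + 24*u^2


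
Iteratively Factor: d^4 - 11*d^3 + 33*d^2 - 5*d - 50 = (d - 5)*(d^3 - 6*d^2 + 3*d + 10) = (d - 5)^2*(d^2 - d - 2) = (d - 5)^2*(d + 1)*(d - 2)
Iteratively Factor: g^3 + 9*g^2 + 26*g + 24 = (g + 3)*(g^2 + 6*g + 8) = (g + 2)*(g + 3)*(g + 4)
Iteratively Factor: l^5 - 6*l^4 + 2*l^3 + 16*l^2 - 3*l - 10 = (l - 5)*(l^4 - l^3 - 3*l^2 + l + 2) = (l - 5)*(l - 2)*(l^3 + l^2 - l - 1) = (l - 5)*(l - 2)*(l - 1)*(l^2 + 2*l + 1) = (l - 5)*(l - 2)*(l - 1)*(l + 1)*(l + 1)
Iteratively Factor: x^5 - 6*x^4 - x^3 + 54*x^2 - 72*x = (x + 3)*(x^4 - 9*x^3 + 26*x^2 - 24*x) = (x - 2)*(x + 3)*(x^3 - 7*x^2 + 12*x) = (x - 4)*(x - 2)*(x + 3)*(x^2 - 3*x) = x*(x - 4)*(x - 2)*(x + 3)*(x - 3)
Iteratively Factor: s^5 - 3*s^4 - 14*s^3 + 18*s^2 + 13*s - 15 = (s + 3)*(s^4 - 6*s^3 + 4*s^2 + 6*s - 5) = (s - 5)*(s + 3)*(s^3 - s^2 - s + 1) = (s - 5)*(s - 1)*(s + 3)*(s^2 - 1) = (s - 5)*(s - 1)^2*(s + 3)*(s + 1)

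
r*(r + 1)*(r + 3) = r^3 + 4*r^2 + 3*r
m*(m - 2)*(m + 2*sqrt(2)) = m^3 - 2*m^2 + 2*sqrt(2)*m^2 - 4*sqrt(2)*m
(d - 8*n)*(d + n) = d^2 - 7*d*n - 8*n^2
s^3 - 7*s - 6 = (s - 3)*(s + 1)*(s + 2)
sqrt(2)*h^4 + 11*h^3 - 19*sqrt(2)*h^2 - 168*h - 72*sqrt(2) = (h - 3*sqrt(2))*(h + 2*sqrt(2))*(h + 6*sqrt(2))*(sqrt(2)*h + 1)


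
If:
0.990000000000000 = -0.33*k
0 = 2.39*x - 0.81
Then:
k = -3.00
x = 0.34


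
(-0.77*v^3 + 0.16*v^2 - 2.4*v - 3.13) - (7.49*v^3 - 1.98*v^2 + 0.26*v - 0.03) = -8.26*v^3 + 2.14*v^2 - 2.66*v - 3.1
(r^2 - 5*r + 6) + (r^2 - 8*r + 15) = 2*r^2 - 13*r + 21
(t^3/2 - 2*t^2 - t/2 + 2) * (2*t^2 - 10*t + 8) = t^5 - 9*t^4 + 23*t^3 - 7*t^2 - 24*t + 16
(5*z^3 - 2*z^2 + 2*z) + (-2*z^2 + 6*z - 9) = 5*z^3 - 4*z^2 + 8*z - 9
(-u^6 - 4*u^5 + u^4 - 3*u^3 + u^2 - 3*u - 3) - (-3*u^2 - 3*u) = -u^6 - 4*u^5 + u^4 - 3*u^3 + 4*u^2 - 3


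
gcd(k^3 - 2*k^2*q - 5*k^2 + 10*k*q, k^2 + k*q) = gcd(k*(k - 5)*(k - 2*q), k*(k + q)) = k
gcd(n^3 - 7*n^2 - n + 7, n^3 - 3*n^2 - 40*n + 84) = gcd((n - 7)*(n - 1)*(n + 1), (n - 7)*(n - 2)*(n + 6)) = n - 7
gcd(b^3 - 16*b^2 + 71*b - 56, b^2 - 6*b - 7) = b - 7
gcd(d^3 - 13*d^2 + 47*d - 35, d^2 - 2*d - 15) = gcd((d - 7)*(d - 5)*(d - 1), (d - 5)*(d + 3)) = d - 5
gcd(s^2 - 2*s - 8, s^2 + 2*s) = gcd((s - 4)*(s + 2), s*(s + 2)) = s + 2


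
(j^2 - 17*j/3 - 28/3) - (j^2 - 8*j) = 7*j/3 - 28/3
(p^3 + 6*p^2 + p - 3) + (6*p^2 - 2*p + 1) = p^3 + 12*p^2 - p - 2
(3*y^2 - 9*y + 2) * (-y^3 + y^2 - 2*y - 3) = -3*y^5 + 12*y^4 - 17*y^3 + 11*y^2 + 23*y - 6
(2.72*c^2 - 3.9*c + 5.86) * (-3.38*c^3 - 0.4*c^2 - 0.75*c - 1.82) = -9.1936*c^5 + 12.094*c^4 - 20.2868*c^3 - 4.3694*c^2 + 2.703*c - 10.6652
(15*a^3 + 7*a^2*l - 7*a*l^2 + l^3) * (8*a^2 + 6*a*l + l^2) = 120*a^5 + 146*a^4*l + a^3*l^2 - 27*a^2*l^3 - a*l^4 + l^5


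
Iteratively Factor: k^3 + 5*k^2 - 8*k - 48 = (k + 4)*(k^2 + k - 12) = (k + 4)^2*(k - 3)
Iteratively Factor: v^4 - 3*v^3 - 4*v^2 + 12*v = (v + 2)*(v^3 - 5*v^2 + 6*v) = (v - 2)*(v + 2)*(v^2 - 3*v) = (v - 3)*(v - 2)*(v + 2)*(v)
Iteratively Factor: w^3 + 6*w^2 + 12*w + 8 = (w + 2)*(w^2 + 4*w + 4) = (w + 2)^2*(w + 2)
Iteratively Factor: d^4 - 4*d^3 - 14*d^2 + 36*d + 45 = (d - 5)*(d^3 + d^2 - 9*d - 9) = (d - 5)*(d - 3)*(d^2 + 4*d + 3) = (d - 5)*(d - 3)*(d + 3)*(d + 1)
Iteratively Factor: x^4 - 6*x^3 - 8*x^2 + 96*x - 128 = (x - 4)*(x^3 - 2*x^2 - 16*x + 32) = (x - 4)^2*(x^2 + 2*x - 8) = (x - 4)^2*(x - 2)*(x + 4)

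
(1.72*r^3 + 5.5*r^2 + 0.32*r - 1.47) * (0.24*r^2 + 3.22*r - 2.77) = 0.4128*r^5 + 6.8584*r^4 + 13.0224*r^3 - 14.5574*r^2 - 5.6198*r + 4.0719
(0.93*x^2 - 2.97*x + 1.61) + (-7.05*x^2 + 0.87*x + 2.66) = -6.12*x^2 - 2.1*x + 4.27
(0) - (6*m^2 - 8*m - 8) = -6*m^2 + 8*m + 8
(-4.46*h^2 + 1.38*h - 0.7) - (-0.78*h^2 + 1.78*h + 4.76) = -3.68*h^2 - 0.4*h - 5.46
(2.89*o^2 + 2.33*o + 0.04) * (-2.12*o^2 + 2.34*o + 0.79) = -6.1268*o^4 + 1.823*o^3 + 7.6505*o^2 + 1.9343*o + 0.0316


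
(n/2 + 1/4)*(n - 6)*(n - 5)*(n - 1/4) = n^4/2 - 43*n^3/8 + 217*n^2/16 + 71*n/16 - 15/8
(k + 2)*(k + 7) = k^2 + 9*k + 14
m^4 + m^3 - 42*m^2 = m^2*(m - 6)*(m + 7)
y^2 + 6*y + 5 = (y + 1)*(y + 5)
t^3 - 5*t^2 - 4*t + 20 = (t - 5)*(t - 2)*(t + 2)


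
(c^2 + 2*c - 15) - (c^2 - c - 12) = 3*c - 3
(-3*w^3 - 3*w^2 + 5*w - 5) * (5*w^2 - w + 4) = -15*w^5 - 12*w^4 + 16*w^3 - 42*w^2 + 25*w - 20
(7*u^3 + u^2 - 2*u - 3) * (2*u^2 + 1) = 14*u^5 + 2*u^4 + 3*u^3 - 5*u^2 - 2*u - 3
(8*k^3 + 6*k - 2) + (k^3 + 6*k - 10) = 9*k^3 + 12*k - 12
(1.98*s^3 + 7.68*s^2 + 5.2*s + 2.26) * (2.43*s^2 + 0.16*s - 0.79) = 4.8114*s^5 + 18.9792*s^4 + 12.3006*s^3 + 0.2566*s^2 - 3.7464*s - 1.7854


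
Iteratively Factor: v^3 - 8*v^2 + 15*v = (v)*(v^2 - 8*v + 15) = v*(v - 3)*(v - 5)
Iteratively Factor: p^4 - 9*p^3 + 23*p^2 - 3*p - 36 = (p - 3)*(p^3 - 6*p^2 + 5*p + 12) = (p - 3)*(p + 1)*(p^2 - 7*p + 12) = (p - 3)^2*(p + 1)*(p - 4)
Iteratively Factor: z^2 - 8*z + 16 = (z - 4)*(z - 4)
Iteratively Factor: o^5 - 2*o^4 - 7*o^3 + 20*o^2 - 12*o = (o - 2)*(o^4 - 7*o^2 + 6*o) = o*(o - 2)*(o^3 - 7*o + 6) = o*(o - 2)*(o - 1)*(o^2 + o - 6) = o*(o - 2)^2*(o - 1)*(o + 3)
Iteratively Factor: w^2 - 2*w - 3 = (w + 1)*(w - 3)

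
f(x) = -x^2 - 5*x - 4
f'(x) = -2*x - 5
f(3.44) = -33.03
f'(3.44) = -11.88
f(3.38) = -32.32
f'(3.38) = -11.76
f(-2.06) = 2.06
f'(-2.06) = -0.88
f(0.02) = -4.10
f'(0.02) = -5.04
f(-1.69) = 1.59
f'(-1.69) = -1.62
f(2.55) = -23.25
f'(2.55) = -10.10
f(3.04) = -28.44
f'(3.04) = -11.08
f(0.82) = -8.77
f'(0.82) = -6.64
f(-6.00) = -10.00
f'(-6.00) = 7.00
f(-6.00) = -10.00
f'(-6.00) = 7.00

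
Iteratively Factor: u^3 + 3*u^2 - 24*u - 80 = (u - 5)*(u^2 + 8*u + 16) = (u - 5)*(u + 4)*(u + 4)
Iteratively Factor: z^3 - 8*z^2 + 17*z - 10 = (z - 2)*(z^2 - 6*z + 5) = (z - 5)*(z - 2)*(z - 1)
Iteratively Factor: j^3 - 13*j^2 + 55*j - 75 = (j - 5)*(j^2 - 8*j + 15) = (j - 5)^2*(j - 3)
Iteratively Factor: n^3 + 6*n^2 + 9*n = (n + 3)*(n^2 + 3*n) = n*(n + 3)*(n + 3)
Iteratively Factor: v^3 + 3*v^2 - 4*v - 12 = (v - 2)*(v^2 + 5*v + 6) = (v - 2)*(v + 2)*(v + 3)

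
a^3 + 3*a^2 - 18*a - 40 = (a - 4)*(a + 2)*(a + 5)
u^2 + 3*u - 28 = (u - 4)*(u + 7)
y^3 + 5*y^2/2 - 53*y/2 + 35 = (y - 5/2)*(y - 2)*(y + 7)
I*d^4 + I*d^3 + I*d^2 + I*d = d*(d + 1)*(d + I)*(I*d + 1)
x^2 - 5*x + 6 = (x - 3)*(x - 2)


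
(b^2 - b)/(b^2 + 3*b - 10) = b*(b - 1)/(b^2 + 3*b - 10)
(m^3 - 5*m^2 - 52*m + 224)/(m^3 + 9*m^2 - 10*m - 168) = (m - 8)/(m + 6)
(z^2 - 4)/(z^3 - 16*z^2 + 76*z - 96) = (z + 2)/(z^2 - 14*z + 48)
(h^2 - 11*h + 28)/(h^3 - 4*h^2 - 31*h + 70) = (h - 4)/(h^2 + 3*h - 10)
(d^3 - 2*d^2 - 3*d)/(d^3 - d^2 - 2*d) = (d - 3)/(d - 2)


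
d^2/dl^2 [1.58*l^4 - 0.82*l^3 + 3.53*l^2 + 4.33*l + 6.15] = 18.96*l^2 - 4.92*l + 7.06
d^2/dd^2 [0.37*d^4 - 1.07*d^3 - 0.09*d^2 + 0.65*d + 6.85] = 4.44*d^2 - 6.42*d - 0.18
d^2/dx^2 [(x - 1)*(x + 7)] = 2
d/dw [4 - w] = -1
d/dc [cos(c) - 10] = -sin(c)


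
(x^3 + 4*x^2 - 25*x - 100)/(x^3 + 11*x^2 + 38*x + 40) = (x - 5)/(x + 2)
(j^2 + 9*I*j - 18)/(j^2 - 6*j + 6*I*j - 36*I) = (j + 3*I)/(j - 6)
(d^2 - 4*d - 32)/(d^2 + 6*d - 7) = (d^2 - 4*d - 32)/(d^2 + 6*d - 7)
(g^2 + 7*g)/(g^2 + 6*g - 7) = g/(g - 1)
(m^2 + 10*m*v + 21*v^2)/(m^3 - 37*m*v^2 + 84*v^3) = (m + 3*v)/(m^2 - 7*m*v + 12*v^2)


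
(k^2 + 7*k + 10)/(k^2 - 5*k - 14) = (k + 5)/(k - 7)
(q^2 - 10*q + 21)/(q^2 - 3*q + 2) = (q^2 - 10*q + 21)/(q^2 - 3*q + 2)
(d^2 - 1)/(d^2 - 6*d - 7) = (d - 1)/(d - 7)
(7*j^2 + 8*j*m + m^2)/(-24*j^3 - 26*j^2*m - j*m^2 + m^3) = (-7*j - m)/(24*j^2 + 2*j*m - m^2)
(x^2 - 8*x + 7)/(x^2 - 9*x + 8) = (x - 7)/(x - 8)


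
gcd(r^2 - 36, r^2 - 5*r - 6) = r - 6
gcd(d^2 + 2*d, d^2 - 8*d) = d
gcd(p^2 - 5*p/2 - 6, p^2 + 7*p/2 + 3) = p + 3/2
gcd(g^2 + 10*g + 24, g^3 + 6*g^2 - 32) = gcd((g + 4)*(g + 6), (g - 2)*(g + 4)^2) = g + 4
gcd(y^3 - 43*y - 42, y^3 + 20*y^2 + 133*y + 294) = y + 6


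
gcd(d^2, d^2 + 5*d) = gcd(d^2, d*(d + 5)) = d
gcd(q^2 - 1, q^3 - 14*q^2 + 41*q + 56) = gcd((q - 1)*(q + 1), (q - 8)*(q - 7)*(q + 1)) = q + 1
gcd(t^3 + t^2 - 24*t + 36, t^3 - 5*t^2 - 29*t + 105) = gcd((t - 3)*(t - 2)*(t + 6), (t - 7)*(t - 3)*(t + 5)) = t - 3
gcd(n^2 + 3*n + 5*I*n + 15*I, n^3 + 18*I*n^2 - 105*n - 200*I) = n + 5*I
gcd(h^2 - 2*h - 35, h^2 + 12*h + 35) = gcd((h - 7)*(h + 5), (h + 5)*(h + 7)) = h + 5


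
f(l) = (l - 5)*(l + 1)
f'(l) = 2*l - 4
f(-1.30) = 1.89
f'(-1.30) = -6.60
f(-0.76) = -1.38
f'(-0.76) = -5.52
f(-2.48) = 11.07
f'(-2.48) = -8.96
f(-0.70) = -1.71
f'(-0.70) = -5.40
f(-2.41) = 10.45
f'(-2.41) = -8.82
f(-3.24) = 18.46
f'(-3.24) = -10.48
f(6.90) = 15.01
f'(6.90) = 9.80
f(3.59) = -6.47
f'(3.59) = 3.18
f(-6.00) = 55.00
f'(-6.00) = -16.00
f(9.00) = 40.00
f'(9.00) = 14.00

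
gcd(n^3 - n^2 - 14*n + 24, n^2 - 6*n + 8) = n - 2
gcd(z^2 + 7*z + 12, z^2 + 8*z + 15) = z + 3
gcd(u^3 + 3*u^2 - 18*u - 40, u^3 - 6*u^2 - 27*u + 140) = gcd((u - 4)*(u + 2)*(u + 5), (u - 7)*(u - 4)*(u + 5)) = u^2 + u - 20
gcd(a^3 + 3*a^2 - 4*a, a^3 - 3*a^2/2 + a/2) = a^2 - a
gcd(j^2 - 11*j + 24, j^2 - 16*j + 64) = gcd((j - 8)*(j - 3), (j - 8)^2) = j - 8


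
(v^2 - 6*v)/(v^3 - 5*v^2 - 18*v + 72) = v/(v^2 + v - 12)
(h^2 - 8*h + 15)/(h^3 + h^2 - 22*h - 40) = (h - 3)/(h^2 + 6*h + 8)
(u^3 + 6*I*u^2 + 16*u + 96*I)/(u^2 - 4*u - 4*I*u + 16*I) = (u^2 + 10*I*u - 24)/(u - 4)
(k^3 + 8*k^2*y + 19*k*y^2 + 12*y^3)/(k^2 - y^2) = (-k^2 - 7*k*y - 12*y^2)/(-k + y)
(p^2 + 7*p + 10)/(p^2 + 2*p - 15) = (p + 2)/(p - 3)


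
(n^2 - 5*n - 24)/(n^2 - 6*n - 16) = (n + 3)/(n + 2)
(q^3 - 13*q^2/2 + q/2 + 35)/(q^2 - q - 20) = (q^2 - 3*q/2 - 7)/(q + 4)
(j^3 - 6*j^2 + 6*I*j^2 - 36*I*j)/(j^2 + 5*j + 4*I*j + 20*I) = j*(j^2 + 6*j*(-1 + I) - 36*I)/(j^2 + j*(5 + 4*I) + 20*I)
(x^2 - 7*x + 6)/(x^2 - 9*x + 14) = (x^2 - 7*x + 6)/(x^2 - 9*x + 14)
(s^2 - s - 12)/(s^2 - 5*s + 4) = (s + 3)/(s - 1)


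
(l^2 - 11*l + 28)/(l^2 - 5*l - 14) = (l - 4)/(l + 2)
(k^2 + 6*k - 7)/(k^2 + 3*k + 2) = (k^2 + 6*k - 7)/(k^2 + 3*k + 2)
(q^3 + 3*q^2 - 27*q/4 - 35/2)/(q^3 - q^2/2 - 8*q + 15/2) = (q^2 + 11*q/2 + 7)/(q^2 + 2*q - 3)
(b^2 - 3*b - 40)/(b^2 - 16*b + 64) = (b + 5)/(b - 8)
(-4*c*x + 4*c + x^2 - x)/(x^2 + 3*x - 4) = (-4*c + x)/(x + 4)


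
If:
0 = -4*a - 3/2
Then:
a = -3/8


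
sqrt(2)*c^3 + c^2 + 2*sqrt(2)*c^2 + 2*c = c*(c + 2)*(sqrt(2)*c + 1)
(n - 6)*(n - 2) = n^2 - 8*n + 12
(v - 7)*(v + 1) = v^2 - 6*v - 7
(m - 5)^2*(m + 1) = m^3 - 9*m^2 + 15*m + 25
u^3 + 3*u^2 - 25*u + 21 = (u - 3)*(u - 1)*(u + 7)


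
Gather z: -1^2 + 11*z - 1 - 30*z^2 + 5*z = -30*z^2 + 16*z - 2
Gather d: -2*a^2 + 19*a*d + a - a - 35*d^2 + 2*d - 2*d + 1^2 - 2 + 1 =-2*a^2 + 19*a*d - 35*d^2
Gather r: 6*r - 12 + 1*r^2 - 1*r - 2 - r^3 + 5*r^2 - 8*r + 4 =-r^3 + 6*r^2 - 3*r - 10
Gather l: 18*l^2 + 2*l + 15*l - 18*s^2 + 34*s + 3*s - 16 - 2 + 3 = 18*l^2 + 17*l - 18*s^2 + 37*s - 15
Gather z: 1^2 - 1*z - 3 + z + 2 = 0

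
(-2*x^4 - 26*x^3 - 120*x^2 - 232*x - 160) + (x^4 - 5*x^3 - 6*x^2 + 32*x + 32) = -x^4 - 31*x^3 - 126*x^2 - 200*x - 128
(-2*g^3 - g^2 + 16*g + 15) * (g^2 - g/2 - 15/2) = -2*g^5 + 63*g^3/2 + 29*g^2/2 - 255*g/2 - 225/2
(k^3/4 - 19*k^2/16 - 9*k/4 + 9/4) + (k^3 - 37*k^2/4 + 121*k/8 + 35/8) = 5*k^3/4 - 167*k^2/16 + 103*k/8 + 53/8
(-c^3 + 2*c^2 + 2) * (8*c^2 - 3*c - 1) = -8*c^5 + 19*c^4 - 5*c^3 + 14*c^2 - 6*c - 2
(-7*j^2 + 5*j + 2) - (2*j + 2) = -7*j^2 + 3*j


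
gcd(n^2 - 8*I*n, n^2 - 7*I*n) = n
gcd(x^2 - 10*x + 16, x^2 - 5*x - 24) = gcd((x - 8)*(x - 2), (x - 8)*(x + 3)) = x - 8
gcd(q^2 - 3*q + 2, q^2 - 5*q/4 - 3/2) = q - 2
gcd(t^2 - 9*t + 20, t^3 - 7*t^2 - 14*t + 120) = t - 5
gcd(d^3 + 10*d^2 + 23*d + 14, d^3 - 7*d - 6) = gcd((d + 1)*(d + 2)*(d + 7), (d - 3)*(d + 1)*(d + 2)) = d^2 + 3*d + 2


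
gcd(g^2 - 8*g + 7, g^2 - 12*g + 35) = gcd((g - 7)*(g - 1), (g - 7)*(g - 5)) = g - 7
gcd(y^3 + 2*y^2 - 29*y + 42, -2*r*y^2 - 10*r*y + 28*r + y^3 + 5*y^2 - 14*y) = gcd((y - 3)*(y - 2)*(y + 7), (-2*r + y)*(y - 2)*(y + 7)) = y^2 + 5*y - 14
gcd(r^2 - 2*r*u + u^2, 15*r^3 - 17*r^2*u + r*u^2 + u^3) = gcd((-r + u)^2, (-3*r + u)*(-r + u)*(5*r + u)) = r - u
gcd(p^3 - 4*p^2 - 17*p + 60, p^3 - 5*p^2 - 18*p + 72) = p^2 + p - 12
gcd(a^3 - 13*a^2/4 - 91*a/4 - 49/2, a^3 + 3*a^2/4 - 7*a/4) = a + 7/4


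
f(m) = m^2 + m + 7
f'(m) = 2*m + 1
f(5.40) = 41.56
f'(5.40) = 11.80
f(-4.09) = 19.64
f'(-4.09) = -7.18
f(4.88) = 35.69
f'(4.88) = 10.76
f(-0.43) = 6.75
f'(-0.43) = 0.14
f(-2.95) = 12.75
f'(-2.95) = -4.90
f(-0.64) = 6.77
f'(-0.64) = -0.28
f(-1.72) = 8.24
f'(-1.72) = -2.44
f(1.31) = 10.03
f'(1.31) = 3.62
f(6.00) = 49.00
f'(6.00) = 13.00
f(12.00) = 163.00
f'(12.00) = 25.00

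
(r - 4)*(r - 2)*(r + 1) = r^3 - 5*r^2 + 2*r + 8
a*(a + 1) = a^2 + a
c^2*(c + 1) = c^3 + c^2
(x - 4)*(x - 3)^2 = x^3 - 10*x^2 + 33*x - 36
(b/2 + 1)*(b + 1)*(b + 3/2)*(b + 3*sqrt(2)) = b^4/2 + 3*sqrt(2)*b^3/2 + 9*b^3/4 + 13*b^2/4 + 27*sqrt(2)*b^2/4 + 3*b/2 + 39*sqrt(2)*b/4 + 9*sqrt(2)/2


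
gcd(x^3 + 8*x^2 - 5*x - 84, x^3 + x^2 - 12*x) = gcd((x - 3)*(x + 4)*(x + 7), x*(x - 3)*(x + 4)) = x^2 + x - 12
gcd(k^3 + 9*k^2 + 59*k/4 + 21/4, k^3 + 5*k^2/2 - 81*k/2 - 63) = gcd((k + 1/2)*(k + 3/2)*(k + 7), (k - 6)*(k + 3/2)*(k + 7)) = k^2 + 17*k/2 + 21/2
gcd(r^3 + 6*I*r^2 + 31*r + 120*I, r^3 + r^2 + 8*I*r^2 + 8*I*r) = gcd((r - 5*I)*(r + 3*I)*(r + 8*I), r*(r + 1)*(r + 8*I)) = r + 8*I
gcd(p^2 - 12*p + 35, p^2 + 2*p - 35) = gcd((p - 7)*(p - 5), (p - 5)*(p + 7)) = p - 5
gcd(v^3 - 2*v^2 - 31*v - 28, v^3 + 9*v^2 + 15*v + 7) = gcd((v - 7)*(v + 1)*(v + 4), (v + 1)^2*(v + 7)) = v + 1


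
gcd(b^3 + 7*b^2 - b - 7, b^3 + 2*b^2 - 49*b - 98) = b + 7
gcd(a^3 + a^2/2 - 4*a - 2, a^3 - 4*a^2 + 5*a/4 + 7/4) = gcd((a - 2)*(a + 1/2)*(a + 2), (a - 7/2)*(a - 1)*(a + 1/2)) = a + 1/2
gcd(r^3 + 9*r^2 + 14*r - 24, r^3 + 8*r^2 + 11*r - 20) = r^2 + 3*r - 4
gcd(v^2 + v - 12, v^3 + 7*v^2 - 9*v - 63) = v - 3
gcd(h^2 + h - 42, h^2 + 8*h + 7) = h + 7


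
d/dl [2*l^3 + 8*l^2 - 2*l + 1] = 6*l^2 + 16*l - 2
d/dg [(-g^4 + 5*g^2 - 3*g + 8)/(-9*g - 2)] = (27*g^4 + 8*g^3 - 45*g^2 - 20*g + 78)/(81*g^2 + 36*g + 4)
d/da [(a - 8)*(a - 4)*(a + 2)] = 3*a^2 - 20*a + 8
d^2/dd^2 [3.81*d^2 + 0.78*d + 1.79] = 7.62000000000000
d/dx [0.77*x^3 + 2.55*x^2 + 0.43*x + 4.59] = 2.31*x^2 + 5.1*x + 0.43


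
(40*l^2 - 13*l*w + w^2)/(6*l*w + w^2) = (40*l^2 - 13*l*w + w^2)/(w*(6*l + w))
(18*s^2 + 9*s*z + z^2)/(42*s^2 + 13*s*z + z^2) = (3*s + z)/(7*s + z)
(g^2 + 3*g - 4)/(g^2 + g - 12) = (g - 1)/(g - 3)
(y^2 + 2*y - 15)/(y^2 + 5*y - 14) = (y^2 + 2*y - 15)/(y^2 + 5*y - 14)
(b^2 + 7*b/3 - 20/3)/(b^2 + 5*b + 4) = (b - 5/3)/(b + 1)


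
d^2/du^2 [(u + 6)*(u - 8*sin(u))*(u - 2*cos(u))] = 8*u^2*sin(u) + 2*u^2*cos(u) + 56*u*sin(u) - 32*u*sin(2*u) - 20*u*cos(u) + 6*u + 8*sin(u) - 192*sin(2*u) - 100*cos(u) + 32*cos(2*u) + 12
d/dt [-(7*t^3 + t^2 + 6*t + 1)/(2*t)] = -7*t - 1/2 + 1/(2*t^2)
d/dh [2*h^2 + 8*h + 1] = 4*h + 8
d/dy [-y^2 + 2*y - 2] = 2 - 2*y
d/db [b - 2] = 1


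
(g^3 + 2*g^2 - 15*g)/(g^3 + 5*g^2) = (g - 3)/g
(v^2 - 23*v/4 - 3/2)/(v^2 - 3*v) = (4*v^2 - 23*v - 6)/(4*v*(v - 3))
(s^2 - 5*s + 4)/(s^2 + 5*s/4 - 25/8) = 8*(s^2 - 5*s + 4)/(8*s^2 + 10*s - 25)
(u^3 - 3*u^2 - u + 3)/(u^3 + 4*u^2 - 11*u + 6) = (u^2 - 2*u - 3)/(u^2 + 5*u - 6)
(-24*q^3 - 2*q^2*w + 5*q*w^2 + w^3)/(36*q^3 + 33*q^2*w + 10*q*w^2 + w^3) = (-2*q + w)/(3*q + w)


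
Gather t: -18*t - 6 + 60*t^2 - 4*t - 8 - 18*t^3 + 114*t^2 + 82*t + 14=-18*t^3 + 174*t^2 + 60*t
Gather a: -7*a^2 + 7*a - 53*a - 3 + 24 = -7*a^2 - 46*a + 21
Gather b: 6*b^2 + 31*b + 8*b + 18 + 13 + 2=6*b^2 + 39*b + 33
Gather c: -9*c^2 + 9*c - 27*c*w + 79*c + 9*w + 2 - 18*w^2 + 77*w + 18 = -9*c^2 + c*(88 - 27*w) - 18*w^2 + 86*w + 20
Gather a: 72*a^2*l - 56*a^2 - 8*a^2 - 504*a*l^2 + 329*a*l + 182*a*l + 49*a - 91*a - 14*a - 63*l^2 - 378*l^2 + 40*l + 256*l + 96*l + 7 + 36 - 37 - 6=a^2*(72*l - 64) + a*(-504*l^2 + 511*l - 56) - 441*l^2 + 392*l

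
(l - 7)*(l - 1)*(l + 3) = l^3 - 5*l^2 - 17*l + 21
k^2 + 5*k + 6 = (k + 2)*(k + 3)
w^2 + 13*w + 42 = (w + 6)*(w + 7)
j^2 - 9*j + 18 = (j - 6)*(j - 3)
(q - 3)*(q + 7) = q^2 + 4*q - 21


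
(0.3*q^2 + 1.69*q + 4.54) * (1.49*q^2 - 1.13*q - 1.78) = 0.447*q^4 + 2.1791*q^3 + 4.3209*q^2 - 8.1384*q - 8.0812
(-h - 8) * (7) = -7*h - 56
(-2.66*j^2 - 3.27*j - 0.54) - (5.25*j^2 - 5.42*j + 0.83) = -7.91*j^2 + 2.15*j - 1.37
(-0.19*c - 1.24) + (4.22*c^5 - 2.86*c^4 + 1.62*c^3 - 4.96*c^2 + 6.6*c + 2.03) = 4.22*c^5 - 2.86*c^4 + 1.62*c^3 - 4.96*c^2 + 6.41*c + 0.79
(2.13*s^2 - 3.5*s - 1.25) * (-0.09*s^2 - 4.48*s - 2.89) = -0.1917*s^4 - 9.2274*s^3 + 9.6368*s^2 + 15.715*s + 3.6125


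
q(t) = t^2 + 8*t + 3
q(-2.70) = -11.31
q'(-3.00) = 2.00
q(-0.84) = -3.01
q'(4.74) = 17.48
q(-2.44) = -10.57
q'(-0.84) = 6.32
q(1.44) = 16.59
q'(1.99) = 11.98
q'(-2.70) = 2.60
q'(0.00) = 8.00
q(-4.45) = -12.80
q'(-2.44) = 3.12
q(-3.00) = -12.00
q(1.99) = 22.88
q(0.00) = 3.00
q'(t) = 2*t + 8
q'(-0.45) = 7.10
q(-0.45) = -0.40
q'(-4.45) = -0.90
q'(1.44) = 10.88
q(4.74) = 63.39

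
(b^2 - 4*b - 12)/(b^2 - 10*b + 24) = (b + 2)/(b - 4)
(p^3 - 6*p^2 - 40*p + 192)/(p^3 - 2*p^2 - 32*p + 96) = (p - 8)/(p - 4)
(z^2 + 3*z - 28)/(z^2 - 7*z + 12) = (z + 7)/(z - 3)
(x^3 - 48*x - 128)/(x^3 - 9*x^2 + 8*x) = (x^2 + 8*x + 16)/(x*(x - 1))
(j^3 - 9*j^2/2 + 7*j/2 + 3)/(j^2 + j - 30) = (j^3 - 9*j^2/2 + 7*j/2 + 3)/(j^2 + j - 30)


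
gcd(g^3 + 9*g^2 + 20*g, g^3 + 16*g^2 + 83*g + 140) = g^2 + 9*g + 20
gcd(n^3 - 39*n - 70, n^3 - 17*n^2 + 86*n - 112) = n - 7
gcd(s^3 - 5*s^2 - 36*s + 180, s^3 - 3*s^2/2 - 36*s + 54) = s^2 - 36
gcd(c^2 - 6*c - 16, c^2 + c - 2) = c + 2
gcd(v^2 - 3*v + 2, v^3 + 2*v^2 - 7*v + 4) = v - 1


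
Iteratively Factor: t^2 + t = (t)*(t + 1)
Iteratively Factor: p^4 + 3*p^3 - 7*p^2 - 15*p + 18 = (p - 2)*(p^3 + 5*p^2 + 3*p - 9) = (p - 2)*(p + 3)*(p^2 + 2*p - 3) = (p - 2)*(p + 3)^2*(p - 1)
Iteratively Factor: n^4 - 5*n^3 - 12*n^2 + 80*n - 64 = (n - 4)*(n^3 - n^2 - 16*n + 16) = (n - 4)*(n - 1)*(n^2 - 16) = (n - 4)^2*(n - 1)*(n + 4)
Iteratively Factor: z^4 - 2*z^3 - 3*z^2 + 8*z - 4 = (z + 2)*(z^3 - 4*z^2 + 5*z - 2) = (z - 2)*(z + 2)*(z^2 - 2*z + 1) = (z - 2)*(z - 1)*(z + 2)*(z - 1)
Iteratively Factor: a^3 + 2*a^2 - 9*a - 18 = (a + 2)*(a^2 - 9) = (a + 2)*(a + 3)*(a - 3)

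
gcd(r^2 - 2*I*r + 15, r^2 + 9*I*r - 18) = r + 3*I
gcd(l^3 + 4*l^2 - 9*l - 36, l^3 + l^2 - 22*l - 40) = l + 4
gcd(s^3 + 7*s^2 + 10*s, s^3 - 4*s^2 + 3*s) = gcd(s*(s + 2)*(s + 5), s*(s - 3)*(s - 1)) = s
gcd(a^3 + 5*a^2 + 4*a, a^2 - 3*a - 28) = a + 4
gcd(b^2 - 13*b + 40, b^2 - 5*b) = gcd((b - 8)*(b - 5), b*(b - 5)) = b - 5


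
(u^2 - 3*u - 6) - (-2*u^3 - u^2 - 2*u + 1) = 2*u^3 + 2*u^2 - u - 7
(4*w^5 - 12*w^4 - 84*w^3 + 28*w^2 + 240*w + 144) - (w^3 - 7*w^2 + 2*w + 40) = 4*w^5 - 12*w^4 - 85*w^3 + 35*w^2 + 238*w + 104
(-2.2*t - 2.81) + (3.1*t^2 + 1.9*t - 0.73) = 3.1*t^2 - 0.3*t - 3.54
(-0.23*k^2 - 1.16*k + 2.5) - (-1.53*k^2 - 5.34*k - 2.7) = 1.3*k^2 + 4.18*k + 5.2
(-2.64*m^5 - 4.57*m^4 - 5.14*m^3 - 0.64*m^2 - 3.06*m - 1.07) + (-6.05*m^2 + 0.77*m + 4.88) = -2.64*m^5 - 4.57*m^4 - 5.14*m^3 - 6.69*m^2 - 2.29*m + 3.81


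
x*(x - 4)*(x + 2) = x^3 - 2*x^2 - 8*x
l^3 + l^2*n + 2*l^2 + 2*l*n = l*(l + 2)*(l + n)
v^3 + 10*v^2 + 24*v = v*(v + 4)*(v + 6)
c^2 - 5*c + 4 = (c - 4)*(c - 1)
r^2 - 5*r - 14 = (r - 7)*(r + 2)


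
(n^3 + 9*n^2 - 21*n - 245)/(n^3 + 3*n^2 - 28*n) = (n^2 + 2*n - 35)/(n*(n - 4))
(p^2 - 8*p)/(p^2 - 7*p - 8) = p/(p + 1)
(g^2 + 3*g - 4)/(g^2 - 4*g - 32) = (g - 1)/(g - 8)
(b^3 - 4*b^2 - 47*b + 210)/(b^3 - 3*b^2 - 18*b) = (b^2 + 2*b - 35)/(b*(b + 3))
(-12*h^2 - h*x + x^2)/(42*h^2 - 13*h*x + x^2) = (-12*h^2 - h*x + x^2)/(42*h^2 - 13*h*x + x^2)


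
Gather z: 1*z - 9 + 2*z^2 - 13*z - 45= 2*z^2 - 12*z - 54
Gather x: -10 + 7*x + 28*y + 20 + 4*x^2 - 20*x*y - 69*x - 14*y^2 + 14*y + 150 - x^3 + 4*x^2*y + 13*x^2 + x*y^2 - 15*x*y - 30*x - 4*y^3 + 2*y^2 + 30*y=-x^3 + x^2*(4*y + 17) + x*(y^2 - 35*y - 92) - 4*y^3 - 12*y^2 + 72*y + 160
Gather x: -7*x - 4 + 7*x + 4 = 0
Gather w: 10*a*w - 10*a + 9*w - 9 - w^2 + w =-10*a - w^2 + w*(10*a + 10) - 9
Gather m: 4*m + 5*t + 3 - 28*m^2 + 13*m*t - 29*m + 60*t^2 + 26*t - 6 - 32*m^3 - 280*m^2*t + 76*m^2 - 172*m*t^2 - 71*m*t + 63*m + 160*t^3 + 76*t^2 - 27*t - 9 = -32*m^3 + m^2*(48 - 280*t) + m*(-172*t^2 - 58*t + 38) + 160*t^3 + 136*t^2 + 4*t - 12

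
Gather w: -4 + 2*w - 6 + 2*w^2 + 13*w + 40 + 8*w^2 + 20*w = 10*w^2 + 35*w + 30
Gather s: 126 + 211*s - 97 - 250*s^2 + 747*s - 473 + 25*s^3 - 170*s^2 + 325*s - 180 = 25*s^3 - 420*s^2 + 1283*s - 624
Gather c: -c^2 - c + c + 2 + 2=4 - c^2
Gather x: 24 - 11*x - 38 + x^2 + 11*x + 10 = x^2 - 4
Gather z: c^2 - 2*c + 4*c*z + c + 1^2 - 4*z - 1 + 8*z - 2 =c^2 - c + z*(4*c + 4) - 2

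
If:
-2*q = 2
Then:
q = -1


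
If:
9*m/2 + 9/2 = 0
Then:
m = -1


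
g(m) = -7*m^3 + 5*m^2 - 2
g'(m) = -21*m^2 + 10*m = m*(10 - 21*m)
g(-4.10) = 564.50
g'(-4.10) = -394.01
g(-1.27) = 20.40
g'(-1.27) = -46.57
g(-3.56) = 377.19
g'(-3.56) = -301.75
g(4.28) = -459.23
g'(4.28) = -341.89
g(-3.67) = 411.36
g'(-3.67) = -319.55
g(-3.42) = 336.49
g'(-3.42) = -279.82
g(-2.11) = 86.02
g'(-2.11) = -114.59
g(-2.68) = 168.65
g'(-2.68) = -177.63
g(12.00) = -11378.00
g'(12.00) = -2904.00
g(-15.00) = 24748.00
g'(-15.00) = -4875.00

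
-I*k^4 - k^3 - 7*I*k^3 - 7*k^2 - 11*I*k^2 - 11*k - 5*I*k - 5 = (k + 1)*(k + 5)*(k - I)*(-I*k - I)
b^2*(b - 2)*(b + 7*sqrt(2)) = b^4 - 2*b^3 + 7*sqrt(2)*b^3 - 14*sqrt(2)*b^2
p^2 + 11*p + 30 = (p + 5)*(p + 6)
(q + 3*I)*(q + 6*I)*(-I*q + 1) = -I*q^3 + 10*q^2 + 27*I*q - 18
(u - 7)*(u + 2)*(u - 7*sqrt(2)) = u^3 - 7*sqrt(2)*u^2 - 5*u^2 - 14*u + 35*sqrt(2)*u + 98*sqrt(2)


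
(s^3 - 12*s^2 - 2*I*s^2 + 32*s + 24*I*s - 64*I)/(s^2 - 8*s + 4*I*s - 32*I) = (s^2 - 2*s*(2 + I) + 8*I)/(s + 4*I)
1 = 1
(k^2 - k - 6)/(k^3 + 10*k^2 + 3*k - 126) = (k + 2)/(k^2 + 13*k + 42)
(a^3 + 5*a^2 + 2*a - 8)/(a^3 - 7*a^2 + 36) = (a^2 + 3*a - 4)/(a^2 - 9*a + 18)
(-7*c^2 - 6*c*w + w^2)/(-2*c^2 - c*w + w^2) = (-7*c + w)/(-2*c + w)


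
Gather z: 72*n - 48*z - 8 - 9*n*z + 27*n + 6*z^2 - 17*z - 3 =99*n + 6*z^2 + z*(-9*n - 65) - 11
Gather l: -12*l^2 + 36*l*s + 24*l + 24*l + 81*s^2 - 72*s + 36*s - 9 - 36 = -12*l^2 + l*(36*s + 48) + 81*s^2 - 36*s - 45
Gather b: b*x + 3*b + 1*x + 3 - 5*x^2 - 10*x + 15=b*(x + 3) - 5*x^2 - 9*x + 18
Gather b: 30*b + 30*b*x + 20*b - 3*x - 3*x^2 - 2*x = b*(30*x + 50) - 3*x^2 - 5*x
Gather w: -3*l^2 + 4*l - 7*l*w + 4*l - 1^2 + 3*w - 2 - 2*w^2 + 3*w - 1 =-3*l^2 + 8*l - 2*w^2 + w*(6 - 7*l) - 4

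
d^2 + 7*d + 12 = (d + 3)*(d + 4)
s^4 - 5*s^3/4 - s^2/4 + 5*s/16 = s*(s - 5/4)*(s - 1/2)*(s + 1/2)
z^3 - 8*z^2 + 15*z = z*(z - 5)*(z - 3)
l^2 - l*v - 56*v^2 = (l - 8*v)*(l + 7*v)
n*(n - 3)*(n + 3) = n^3 - 9*n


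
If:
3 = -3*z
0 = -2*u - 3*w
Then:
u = -3*w/2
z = -1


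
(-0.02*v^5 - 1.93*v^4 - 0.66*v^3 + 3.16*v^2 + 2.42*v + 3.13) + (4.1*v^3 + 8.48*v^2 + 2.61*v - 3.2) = -0.02*v^5 - 1.93*v^4 + 3.44*v^3 + 11.64*v^2 + 5.03*v - 0.0700000000000003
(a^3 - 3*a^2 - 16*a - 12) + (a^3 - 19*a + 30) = 2*a^3 - 3*a^2 - 35*a + 18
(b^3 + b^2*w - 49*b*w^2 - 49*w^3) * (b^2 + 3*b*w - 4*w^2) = b^5 + 4*b^4*w - 50*b^3*w^2 - 200*b^2*w^3 + 49*b*w^4 + 196*w^5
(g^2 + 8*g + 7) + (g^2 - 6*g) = 2*g^2 + 2*g + 7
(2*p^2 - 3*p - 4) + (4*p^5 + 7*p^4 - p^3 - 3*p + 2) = 4*p^5 + 7*p^4 - p^3 + 2*p^2 - 6*p - 2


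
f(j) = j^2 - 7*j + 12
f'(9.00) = 11.00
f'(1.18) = -4.64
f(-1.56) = 25.35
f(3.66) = -0.22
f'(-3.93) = -14.86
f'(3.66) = 0.32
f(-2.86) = 40.20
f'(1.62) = -3.76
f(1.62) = 3.28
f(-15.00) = 342.00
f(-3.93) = 54.95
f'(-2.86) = -12.72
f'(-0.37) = -7.74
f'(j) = 2*j - 7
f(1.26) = 4.77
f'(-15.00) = -37.00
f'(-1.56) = -10.12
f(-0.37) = 14.73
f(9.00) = 30.00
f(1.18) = 5.13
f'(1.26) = -4.48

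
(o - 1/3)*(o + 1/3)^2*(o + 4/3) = o^4 + 5*o^3/3 + o^2/3 - 5*o/27 - 4/81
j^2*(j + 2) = j^3 + 2*j^2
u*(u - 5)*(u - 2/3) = u^3 - 17*u^2/3 + 10*u/3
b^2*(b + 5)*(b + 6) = b^4 + 11*b^3 + 30*b^2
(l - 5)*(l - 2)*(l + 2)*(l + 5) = l^4 - 29*l^2 + 100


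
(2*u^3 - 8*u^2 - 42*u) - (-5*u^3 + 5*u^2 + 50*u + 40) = 7*u^3 - 13*u^2 - 92*u - 40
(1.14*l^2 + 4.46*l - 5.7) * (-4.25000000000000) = -4.845*l^2 - 18.955*l + 24.225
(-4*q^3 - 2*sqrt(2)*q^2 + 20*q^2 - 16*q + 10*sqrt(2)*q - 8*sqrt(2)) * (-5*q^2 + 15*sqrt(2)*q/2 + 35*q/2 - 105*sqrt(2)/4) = 20*q^5 - 170*q^4 - 20*sqrt(2)*q^4 + 170*sqrt(2)*q^3 + 400*q^3 - 430*sqrt(2)*q^2 - 25*q^2 - 645*q + 280*sqrt(2)*q + 420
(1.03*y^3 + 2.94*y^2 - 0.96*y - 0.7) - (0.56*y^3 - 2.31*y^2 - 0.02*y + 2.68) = 0.47*y^3 + 5.25*y^2 - 0.94*y - 3.38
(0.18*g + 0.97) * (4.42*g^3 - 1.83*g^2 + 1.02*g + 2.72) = 0.7956*g^4 + 3.958*g^3 - 1.5915*g^2 + 1.479*g + 2.6384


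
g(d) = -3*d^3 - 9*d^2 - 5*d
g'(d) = -9*d^2 - 18*d - 5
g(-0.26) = 0.74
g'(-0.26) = -0.93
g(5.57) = -825.50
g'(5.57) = -384.48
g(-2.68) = 6.50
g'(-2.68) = -21.40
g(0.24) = -1.76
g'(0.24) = -9.84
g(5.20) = -691.18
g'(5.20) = -341.96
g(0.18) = -1.21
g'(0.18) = -8.53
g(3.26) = -215.89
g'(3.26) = -159.33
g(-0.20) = 0.66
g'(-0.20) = -1.76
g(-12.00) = 3948.00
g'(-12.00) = -1085.00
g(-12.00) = 3948.00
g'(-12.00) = -1085.00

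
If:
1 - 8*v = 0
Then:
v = 1/8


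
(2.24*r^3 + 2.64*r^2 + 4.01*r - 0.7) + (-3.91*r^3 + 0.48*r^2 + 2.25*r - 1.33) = -1.67*r^3 + 3.12*r^2 + 6.26*r - 2.03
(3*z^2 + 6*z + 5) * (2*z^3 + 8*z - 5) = 6*z^5 + 12*z^4 + 34*z^3 + 33*z^2 + 10*z - 25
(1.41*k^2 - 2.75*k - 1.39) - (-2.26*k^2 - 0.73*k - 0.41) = 3.67*k^2 - 2.02*k - 0.98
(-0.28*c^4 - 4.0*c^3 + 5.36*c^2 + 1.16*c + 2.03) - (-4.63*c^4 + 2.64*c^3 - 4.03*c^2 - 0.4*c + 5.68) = 4.35*c^4 - 6.64*c^3 + 9.39*c^2 + 1.56*c - 3.65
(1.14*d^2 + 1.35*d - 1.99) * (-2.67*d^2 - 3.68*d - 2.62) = -3.0438*d^4 - 7.7997*d^3 - 2.6415*d^2 + 3.7862*d + 5.2138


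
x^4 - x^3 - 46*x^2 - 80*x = x*(x - 8)*(x + 2)*(x + 5)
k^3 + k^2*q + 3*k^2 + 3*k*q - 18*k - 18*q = (k - 3)*(k + 6)*(k + q)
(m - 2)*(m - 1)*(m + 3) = m^3 - 7*m + 6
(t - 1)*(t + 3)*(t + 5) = t^3 + 7*t^2 + 7*t - 15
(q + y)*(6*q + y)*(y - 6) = 6*q^2*y - 36*q^2 + 7*q*y^2 - 42*q*y + y^3 - 6*y^2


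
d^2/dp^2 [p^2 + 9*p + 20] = 2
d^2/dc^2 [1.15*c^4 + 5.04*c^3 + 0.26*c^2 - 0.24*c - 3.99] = 13.8*c^2 + 30.24*c + 0.52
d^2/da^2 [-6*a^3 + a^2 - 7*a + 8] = 2 - 36*a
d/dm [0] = 0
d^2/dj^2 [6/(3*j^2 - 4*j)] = 12*(-3*j*(3*j - 4) + 4*(3*j - 2)^2)/(j^3*(3*j - 4)^3)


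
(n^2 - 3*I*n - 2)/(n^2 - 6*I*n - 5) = (n - 2*I)/(n - 5*I)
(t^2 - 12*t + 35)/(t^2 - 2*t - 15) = (t - 7)/(t + 3)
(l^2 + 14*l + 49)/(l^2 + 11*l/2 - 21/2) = 2*(l + 7)/(2*l - 3)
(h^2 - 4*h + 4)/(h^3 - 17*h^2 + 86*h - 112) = (h - 2)/(h^2 - 15*h + 56)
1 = 1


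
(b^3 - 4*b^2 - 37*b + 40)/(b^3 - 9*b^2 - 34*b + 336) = (b^2 + 4*b - 5)/(b^2 - b - 42)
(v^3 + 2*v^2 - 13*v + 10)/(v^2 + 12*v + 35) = (v^2 - 3*v + 2)/(v + 7)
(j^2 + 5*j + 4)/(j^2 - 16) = (j + 1)/(j - 4)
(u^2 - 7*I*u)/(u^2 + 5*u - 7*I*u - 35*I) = u/(u + 5)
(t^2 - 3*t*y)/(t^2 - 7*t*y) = (t - 3*y)/(t - 7*y)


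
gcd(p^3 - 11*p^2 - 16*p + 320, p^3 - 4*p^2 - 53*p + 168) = p - 8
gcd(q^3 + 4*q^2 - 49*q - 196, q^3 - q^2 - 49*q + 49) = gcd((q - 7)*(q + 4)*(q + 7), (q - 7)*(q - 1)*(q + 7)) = q^2 - 49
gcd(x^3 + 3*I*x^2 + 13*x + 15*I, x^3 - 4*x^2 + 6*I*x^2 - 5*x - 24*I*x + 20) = x^2 + 6*I*x - 5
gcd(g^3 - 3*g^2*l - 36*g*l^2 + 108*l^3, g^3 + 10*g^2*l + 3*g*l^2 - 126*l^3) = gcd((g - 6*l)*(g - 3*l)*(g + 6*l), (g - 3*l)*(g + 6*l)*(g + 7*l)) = g^2 + 3*g*l - 18*l^2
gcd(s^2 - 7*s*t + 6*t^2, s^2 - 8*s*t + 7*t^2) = s - t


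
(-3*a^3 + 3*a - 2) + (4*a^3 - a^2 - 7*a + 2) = a^3 - a^2 - 4*a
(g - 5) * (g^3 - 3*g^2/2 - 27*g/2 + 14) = g^4 - 13*g^3/2 - 6*g^2 + 163*g/2 - 70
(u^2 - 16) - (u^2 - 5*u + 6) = 5*u - 22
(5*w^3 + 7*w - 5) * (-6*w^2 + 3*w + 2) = -30*w^5 + 15*w^4 - 32*w^3 + 51*w^2 - w - 10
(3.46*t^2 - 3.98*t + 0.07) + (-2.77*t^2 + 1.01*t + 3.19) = 0.69*t^2 - 2.97*t + 3.26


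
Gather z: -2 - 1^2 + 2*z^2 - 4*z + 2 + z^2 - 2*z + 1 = 3*z^2 - 6*z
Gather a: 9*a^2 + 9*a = 9*a^2 + 9*a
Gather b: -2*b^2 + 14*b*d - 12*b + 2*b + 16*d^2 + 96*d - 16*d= -2*b^2 + b*(14*d - 10) + 16*d^2 + 80*d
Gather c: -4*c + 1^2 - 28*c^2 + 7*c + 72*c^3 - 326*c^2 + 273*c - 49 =72*c^3 - 354*c^2 + 276*c - 48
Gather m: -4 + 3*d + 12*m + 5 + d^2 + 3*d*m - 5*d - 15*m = d^2 - 2*d + m*(3*d - 3) + 1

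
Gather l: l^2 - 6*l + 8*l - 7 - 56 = l^2 + 2*l - 63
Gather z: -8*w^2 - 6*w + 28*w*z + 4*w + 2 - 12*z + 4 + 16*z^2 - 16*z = -8*w^2 - 2*w + 16*z^2 + z*(28*w - 28) + 6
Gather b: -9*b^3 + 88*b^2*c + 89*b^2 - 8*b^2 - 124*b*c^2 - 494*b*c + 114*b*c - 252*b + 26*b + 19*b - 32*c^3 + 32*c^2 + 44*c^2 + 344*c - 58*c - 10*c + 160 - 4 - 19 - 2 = -9*b^3 + b^2*(88*c + 81) + b*(-124*c^2 - 380*c - 207) - 32*c^3 + 76*c^2 + 276*c + 135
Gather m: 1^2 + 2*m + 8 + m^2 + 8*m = m^2 + 10*m + 9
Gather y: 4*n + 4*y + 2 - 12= 4*n + 4*y - 10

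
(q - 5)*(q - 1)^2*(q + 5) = q^4 - 2*q^3 - 24*q^2 + 50*q - 25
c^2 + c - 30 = (c - 5)*(c + 6)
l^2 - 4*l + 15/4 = (l - 5/2)*(l - 3/2)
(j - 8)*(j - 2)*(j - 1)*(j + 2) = j^4 - 9*j^3 + 4*j^2 + 36*j - 32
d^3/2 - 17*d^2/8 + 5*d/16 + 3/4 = (d/2 + 1/4)*(d - 4)*(d - 3/4)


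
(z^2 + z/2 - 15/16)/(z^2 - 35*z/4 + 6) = (z + 5/4)/(z - 8)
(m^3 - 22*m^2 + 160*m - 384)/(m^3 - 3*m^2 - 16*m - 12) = (m^2 - 16*m + 64)/(m^2 + 3*m + 2)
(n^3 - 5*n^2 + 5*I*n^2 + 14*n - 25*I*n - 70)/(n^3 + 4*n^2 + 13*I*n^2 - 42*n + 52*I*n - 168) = (n^2 + n*(-5 - 2*I) + 10*I)/(n^2 + n*(4 + 6*I) + 24*I)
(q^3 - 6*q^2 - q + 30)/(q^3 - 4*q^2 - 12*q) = (q^2 - 8*q + 15)/(q*(q - 6))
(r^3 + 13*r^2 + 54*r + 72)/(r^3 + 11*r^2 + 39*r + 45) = (r^2 + 10*r + 24)/(r^2 + 8*r + 15)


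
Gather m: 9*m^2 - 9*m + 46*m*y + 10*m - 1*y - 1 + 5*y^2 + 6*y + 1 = 9*m^2 + m*(46*y + 1) + 5*y^2 + 5*y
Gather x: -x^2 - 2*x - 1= -x^2 - 2*x - 1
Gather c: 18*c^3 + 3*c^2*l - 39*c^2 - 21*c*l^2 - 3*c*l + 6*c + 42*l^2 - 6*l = 18*c^3 + c^2*(3*l - 39) + c*(-21*l^2 - 3*l + 6) + 42*l^2 - 6*l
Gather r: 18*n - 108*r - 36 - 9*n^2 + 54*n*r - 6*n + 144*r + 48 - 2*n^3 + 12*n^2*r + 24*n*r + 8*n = -2*n^3 - 9*n^2 + 20*n + r*(12*n^2 + 78*n + 36) + 12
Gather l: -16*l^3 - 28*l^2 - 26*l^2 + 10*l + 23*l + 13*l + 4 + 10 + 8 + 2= -16*l^3 - 54*l^2 + 46*l + 24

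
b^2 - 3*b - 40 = (b - 8)*(b + 5)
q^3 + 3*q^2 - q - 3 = (q - 1)*(q + 1)*(q + 3)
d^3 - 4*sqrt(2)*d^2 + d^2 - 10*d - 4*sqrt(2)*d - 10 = (d + 1)*(d - 5*sqrt(2))*(d + sqrt(2))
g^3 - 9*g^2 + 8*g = g*(g - 8)*(g - 1)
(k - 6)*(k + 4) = k^2 - 2*k - 24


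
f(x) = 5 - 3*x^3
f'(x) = -9*x^2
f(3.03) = -78.45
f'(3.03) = -82.63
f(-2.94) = 81.24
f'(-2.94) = -77.79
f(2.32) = -32.46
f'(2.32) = -48.44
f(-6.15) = 702.83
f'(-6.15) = -340.40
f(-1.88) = 24.93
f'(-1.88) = -31.81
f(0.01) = 5.00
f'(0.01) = -0.00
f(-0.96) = 7.65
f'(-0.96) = -8.29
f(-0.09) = 5.00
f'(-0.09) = -0.07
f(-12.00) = 5189.00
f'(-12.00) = -1296.00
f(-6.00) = 653.00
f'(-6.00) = -324.00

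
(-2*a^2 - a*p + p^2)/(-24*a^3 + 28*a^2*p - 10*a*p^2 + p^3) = (a + p)/(12*a^2 - 8*a*p + p^2)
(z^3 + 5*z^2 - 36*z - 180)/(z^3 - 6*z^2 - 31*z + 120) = (z^2 - 36)/(z^2 - 11*z + 24)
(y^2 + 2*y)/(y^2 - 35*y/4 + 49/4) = 4*y*(y + 2)/(4*y^2 - 35*y + 49)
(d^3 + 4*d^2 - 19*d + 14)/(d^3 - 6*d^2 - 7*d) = (-d^3 - 4*d^2 + 19*d - 14)/(d*(-d^2 + 6*d + 7))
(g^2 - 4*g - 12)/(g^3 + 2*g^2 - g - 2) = (g - 6)/(g^2 - 1)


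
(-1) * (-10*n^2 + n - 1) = 10*n^2 - n + 1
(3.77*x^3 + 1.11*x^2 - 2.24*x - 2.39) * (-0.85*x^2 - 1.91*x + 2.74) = -3.2045*x^5 - 8.1442*x^4 + 10.1137*x^3 + 9.3513*x^2 - 1.5727*x - 6.5486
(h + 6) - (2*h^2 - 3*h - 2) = -2*h^2 + 4*h + 8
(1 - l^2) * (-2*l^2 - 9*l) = 2*l^4 + 9*l^3 - 2*l^2 - 9*l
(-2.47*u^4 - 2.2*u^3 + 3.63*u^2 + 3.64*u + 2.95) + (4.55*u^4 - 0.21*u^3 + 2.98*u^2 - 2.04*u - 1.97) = 2.08*u^4 - 2.41*u^3 + 6.61*u^2 + 1.6*u + 0.98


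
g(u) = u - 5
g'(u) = 1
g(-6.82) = -11.82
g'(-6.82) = 1.00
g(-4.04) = -9.04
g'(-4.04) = 1.00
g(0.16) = -4.84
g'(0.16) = 1.00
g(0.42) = -4.58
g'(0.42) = 1.00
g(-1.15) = -6.15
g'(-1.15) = 1.00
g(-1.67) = -6.67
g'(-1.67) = 1.00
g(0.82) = -4.18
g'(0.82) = 1.00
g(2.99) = -2.01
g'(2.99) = 1.00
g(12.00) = 7.00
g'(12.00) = 1.00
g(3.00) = -2.00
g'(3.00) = 1.00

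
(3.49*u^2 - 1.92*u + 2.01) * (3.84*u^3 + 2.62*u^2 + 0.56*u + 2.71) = 13.4016*u^5 + 1.771*u^4 + 4.6424*u^3 + 13.6489*u^2 - 4.0776*u + 5.4471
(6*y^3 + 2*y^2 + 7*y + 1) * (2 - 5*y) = -30*y^4 + 2*y^3 - 31*y^2 + 9*y + 2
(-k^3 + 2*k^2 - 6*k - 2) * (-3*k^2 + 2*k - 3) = 3*k^5 - 8*k^4 + 25*k^3 - 12*k^2 + 14*k + 6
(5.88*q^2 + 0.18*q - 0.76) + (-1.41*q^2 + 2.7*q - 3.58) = 4.47*q^2 + 2.88*q - 4.34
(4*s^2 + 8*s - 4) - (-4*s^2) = 8*s^2 + 8*s - 4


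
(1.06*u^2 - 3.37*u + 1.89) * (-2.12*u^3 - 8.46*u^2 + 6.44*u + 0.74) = -2.2472*u^5 - 1.8232*u^4 + 31.3298*u^3 - 36.9078*u^2 + 9.6778*u + 1.3986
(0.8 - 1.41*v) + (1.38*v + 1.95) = 2.75 - 0.03*v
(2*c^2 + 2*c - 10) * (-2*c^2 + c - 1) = -4*c^4 - 2*c^3 + 20*c^2 - 12*c + 10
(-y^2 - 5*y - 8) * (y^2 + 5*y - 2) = -y^4 - 10*y^3 - 31*y^2 - 30*y + 16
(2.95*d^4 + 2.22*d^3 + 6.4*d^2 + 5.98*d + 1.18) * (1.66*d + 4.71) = 4.897*d^5 + 17.5797*d^4 + 21.0802*d^3 + 40.0708*d^2 + 30.1246*d + 5.5578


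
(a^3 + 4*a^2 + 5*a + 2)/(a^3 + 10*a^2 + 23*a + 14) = (a + 1)/(a + 7)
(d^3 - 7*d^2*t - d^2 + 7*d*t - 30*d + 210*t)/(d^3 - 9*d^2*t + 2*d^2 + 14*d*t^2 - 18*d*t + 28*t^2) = (-d^2 + d + 30)/(-d^2 + 2*d*t - 2*d + 4*t)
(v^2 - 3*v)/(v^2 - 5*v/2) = 2*(v - 3)/(2*v - 5)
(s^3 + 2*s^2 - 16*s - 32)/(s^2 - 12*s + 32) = (s^2 + 6*s + 8)/(s - 8)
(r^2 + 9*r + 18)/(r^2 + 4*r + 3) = (r + 6)/(r + 1)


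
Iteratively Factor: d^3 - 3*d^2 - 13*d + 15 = (d + 3)*(d^2 - 6*d + 5) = (d - 5)*(d + 3)*(d - 1)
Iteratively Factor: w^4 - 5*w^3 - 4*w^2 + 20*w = (w - 2)*(w^3 - 3*w^2 - 10*w) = (w - 2)*(w + 2)*(w^2 - 5*w) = (w - 5)*(w - 2)*(w + 2)*(w)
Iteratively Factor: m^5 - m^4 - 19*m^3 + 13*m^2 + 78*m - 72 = (m - 1)*(m^4 - 19*m^2 - 6*m + 72) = (m - 2)*(m - 1)*(m^3 + 2*m^2 - 15*m - 36) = (m - 4)*(m - 2)*(m - 1)*(m^2 + 6*m + 9) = (m - 4)*(m - 2)*(m - 1)*(m + 3)*(m + 3)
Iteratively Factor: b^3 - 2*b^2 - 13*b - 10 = (b + 1)*(b^2 - 3*b - 10) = (b + 1)*(b + 2)*(b - 5)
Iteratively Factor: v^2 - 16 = (v + 4)*(v - 4)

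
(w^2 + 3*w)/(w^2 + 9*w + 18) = w/(w + 6)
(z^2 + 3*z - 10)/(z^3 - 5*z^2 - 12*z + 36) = (z + 5)/(z^2 - 3*z - 18)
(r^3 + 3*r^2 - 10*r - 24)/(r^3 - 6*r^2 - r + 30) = (r + 4)/(r - 5)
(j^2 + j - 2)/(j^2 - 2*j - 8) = (j - 1)/(j - 4)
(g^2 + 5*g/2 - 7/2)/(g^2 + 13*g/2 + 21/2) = (g - 1)/(g + 3)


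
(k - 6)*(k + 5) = k^2 - k - 30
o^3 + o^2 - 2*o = o*(o - 1)*(o + 2)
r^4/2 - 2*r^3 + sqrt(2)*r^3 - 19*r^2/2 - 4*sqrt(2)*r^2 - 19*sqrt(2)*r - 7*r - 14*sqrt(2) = (r/2 + sqrt(2))*(r - 7)*(r + 1)*(r + 2)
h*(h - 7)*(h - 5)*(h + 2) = h^4 - 10*h^3 + 11*h^2 + 70*h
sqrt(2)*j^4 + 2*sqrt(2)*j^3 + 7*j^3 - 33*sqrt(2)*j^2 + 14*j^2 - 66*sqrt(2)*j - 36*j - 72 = (j + 2)*(j - 3*sqrt(2))*(j + 6*sqrt(2))*(sqrt(2)*j + 1)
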